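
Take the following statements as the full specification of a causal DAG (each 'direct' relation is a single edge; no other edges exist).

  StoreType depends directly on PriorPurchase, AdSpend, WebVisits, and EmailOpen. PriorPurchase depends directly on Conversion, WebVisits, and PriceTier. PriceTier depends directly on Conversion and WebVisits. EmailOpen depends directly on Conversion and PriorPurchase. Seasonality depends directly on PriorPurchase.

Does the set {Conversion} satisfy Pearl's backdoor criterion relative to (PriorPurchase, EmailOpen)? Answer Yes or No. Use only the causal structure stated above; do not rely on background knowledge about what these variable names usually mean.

Yes

Backdoor paths from PriorPurchase to EmailOpen (paths whose first edge points into PriorPurchase):
  P1: PriorPurchase <- WebVisits -> PriceTier <- Conversion -> EmailOpen
  P2: PriorPurchase <- WebVisits -> StoreType <- EmailOpen
  P3: PriorPurchase <- Conversion -> PriceTier <- WebVisits -> StoreType <- EmailOpen
  P4: PriorPurchase <- Conversion -> EmailOpen
  P5: PriorPurchase <- PriceTier <- WebVisits -> StoreType <- EmailOpen
  P6: PriorPurchase <- PriceTier <- Conversion -> EmailOpen
Condition 1 (no descendant of PriorPurchase in the set): holds — descendants of PriorPurchase are {EmailOpen, Seasonality, StoreType}; none are in {Conversion}.
Condition 2 (every backdoor path blocked by {Conversion}):
  P1: blocked at collider PriceTier (neither it nor any descendant is in the conditioning set).
  P2: blocked at collider StoreType (neither it nor any descendant is in the conditioning set).
  P3: blocked at fork node Conversion ∈ conditioning set.
  P4: blocked at fork node Conversion ∈ conditioning set.
  P5: blocked at collider StoreType (neither it nor any descendant is in the conditioning set).
  P6: blocked at fork node Conversion ∈ conditioning set.
{Conversion} satisfies the backdoor criterion.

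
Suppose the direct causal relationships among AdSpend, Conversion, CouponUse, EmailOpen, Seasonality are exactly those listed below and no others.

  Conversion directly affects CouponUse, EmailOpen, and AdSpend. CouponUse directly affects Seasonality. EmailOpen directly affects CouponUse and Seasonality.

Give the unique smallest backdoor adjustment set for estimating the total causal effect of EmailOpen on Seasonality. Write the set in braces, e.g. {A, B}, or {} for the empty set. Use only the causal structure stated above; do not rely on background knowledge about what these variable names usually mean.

{Conversion}

Variables eligible for adjustment (non-descendants of EmailOpen, excluding EmailOpen and Seasonality): {AdSpend, Conversion}.
Backdoor paths from EmailOpen to Seasonality:
  P1: EmailOpen <- Conversion -> CouponUse -> Seasonality
The empty set is not sufficient: P1 (EmailOpen <- Conversion -> CouponUse -> Seasonality) has no collider blocking it and no conditioned non-collider, so it is open.
Try {Conversion}:
  P1: blocked at fork node Conversion ∈ conditioning set.
{Conversion} contains no descendant of EmailOpen and blocks every backdoor path.
No other singleton works — e.g. {AdSpend} leaves P1 open — so {Conversion} is the unique smallest valid adjustment set.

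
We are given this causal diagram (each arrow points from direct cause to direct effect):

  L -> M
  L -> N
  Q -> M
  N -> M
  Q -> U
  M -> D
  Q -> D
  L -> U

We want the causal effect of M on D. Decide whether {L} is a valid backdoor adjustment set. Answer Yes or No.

Backdoor paths from M to D (paths whose first edge points into M):
  P1: M <- Q -> D
  P2: M <- L -> U <- Q -> D
  P3: M <- N <- L -> U <- Q -> D
Condition 1 (no descendant of M in the set): holds — descendants of M are {D}; none are in {L}.
Condition 2 (every backdoor path blocked by {L}):
  P1: open — no interior node is in the conditioning set.
  P2: blocked at fork node L ∈ conditioning set.
  P3: blocked at fork node L ∈ conditioning set.
{L} does not satisfy the backdoor criterion.

No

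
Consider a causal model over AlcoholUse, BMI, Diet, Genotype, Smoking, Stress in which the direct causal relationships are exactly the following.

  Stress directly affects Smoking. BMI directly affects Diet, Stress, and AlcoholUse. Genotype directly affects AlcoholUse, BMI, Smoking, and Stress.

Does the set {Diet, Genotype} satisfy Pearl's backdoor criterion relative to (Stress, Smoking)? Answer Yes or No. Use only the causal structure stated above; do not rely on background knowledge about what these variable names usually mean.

Backdoor paths from Stress to Smoking (paths whose first edge points into Stress):
  P1: Stress <- Genotype -> Smoking
  P2: Stress <- BMI <- Genotype -> Smoking
  P3: Stress <- BMI -> AlcoholUse <- Genotype -> Smoking
Condition 1 (no descendant of Stress in the set): holds — descendants of Stress are {Smoking}; none are in {Diet, Genotype}.
Condition 2 (every backdoor path blocked by {Diet, Genotype}):
  P1: blocked at fork node Genotype ∈ conditioning set.
  P2: blocked at fork node Genotype ∈ conditioning set.
  P3: blocked at collider AlcoholUse (neither it nor any descendant is in the conditioning set).
{Diet, Genotype} satisfies the backdoor criterion.

Yes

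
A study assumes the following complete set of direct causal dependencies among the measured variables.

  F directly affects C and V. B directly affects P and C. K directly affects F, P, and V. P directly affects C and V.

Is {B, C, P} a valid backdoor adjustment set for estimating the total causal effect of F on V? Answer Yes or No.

No

Backdoor paths from F to V (paths whose first edge points into F):
  P1: F <- K -> P -> V
  P2: F <- K -> V
Condition 1 (no descendant of F in the set): FAILS — C is a descendant of F.
Condition 2 (every backdoor path blocked by {B, C, P}):
  P1: blocked at chain node P ∈ conditioning set.
  P2: open — no interior node is in the conditioning set.
{B, C, P} does not satisfy the backdoor criterion.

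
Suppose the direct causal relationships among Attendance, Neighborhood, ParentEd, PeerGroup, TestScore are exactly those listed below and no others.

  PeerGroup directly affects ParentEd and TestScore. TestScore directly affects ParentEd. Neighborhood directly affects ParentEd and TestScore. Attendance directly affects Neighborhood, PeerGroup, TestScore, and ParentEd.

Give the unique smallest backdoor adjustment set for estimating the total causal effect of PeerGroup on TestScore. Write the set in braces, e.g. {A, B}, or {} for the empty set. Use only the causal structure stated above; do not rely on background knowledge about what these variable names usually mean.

Variables eligible for adjustment (non-descendants of PeerGroup, excluding PeerGroup and TestScore): {Attendance, Neighborhood}.
Backdoor paths from PeerGroup to TestScore:
  P1: PeerGroup <- Attendance -> Neighborhood -> TestScore
  P2: PeerGroup <- Attendance -> Neighborhood -> ParentEd <- TestScore
  P3: PeerGroup <- Attendance -> TestScore
  P4: PeerGroup <- Attendance -> ParentEd <- Neighborhood -> TestScore
  P5: PeerGroup <- Attendance -> ParentEd <- TestScore
The empty set is not sufficient: P1 (PeerGroup <- Attendance -> Neighborhood -> TestScore) has no collider blocking it and no conditioned non-collider, so it is open.
Try {Attendance}:
  P1: blocked at fork node Attendance ∈ conditioning set.
  P2: blocked at fork node Attendance ∈ conditioning set.
  P3: blocked at fork node Attendance ∈ conditioning set.
  P4: blocked at fork node Attendance ∈ conditioning set.
  P5: blocked at fork node Attendance ∈ conditioning set.
{Attendance} contains no descendant of PeerGroup and blocks every backdoor path.
No other singleton works — e.g. {Neighborhood} leaves P3 open — so {Attendance} is the unique smallest valid adjustment set.

{Attendance}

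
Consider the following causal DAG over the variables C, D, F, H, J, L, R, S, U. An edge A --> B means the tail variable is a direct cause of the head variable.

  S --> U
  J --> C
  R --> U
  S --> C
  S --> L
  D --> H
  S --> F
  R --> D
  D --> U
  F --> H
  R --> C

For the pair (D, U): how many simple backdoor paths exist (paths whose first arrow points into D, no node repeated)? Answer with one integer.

2

A backdoor path from D to U is any simple undirected path whose first edge points into D (i.e. leaves D via a parent).
Parents of D: {R}.
Enumerating:
  P1: D <- R -> U
  P2: D <- R -> C <- S -> U
That exhausts the simple backdoor paths. Count: 2.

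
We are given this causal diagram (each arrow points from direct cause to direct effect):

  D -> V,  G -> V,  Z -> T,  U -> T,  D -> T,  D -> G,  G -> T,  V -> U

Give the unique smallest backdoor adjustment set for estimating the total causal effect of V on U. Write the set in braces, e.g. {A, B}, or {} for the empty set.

Variables eligible for adjustment (non-descendants of V, excluding V and U): {D, G, Z}.
Backdoor paths from V to U:
  P1: V <- D -> G -> T <- U
  P2: V <- D -> T <- U
  P3: V <- G <- D -> T <- U
  P4: V <- G -> T <- U
Each backdoor path contains an unconditioned collider, so every path is already blocked with the empty conditioning set:
  P1: blocked at collider T (neither it nor any descendant is in the conditioning set).
  P2: blocked at collider T (neither it nor any descendant is in the conditioning set).
  P3: blocked at collider T (neither it nor any descendant is in the conditioning set).
  P4: blocked at collider T (neither it nor any descendant is in the conditioning set).
The empty set is therefore the unique smallest valid set.

{}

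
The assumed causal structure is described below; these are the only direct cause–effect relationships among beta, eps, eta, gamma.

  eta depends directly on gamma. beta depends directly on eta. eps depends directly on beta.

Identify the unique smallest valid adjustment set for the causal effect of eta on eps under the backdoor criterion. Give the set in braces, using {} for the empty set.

{}

Variables eligible for adjustment (non-descendants of eta, excluding eta and eps): {gamma}.
Backdoor paths from eta to eps:
  (none)
With no backdoor paths the empty set already satisfies the criterion, and it is trivially minimal.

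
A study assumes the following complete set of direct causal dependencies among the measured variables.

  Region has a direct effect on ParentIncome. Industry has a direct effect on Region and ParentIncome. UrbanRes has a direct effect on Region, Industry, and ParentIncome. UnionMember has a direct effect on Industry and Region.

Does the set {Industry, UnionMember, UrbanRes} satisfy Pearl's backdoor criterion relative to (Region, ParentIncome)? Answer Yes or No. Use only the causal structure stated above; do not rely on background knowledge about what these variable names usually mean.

Backdoor paths from Region to ParentIncome (paths whose first edge points into Region):
  P1: Region <- UrbanRes -> Industry -> ParentIncome
  P2: Region <- UrbanRes -> ParentIncome
  P3: Region <- UnionMember -> Industry <- UrbanRes -> ParentIncome
  P4: Region <- UnionMember -> Industry -> ParentIncome
  P5: Region <- Industry <- UrbanRes -> ParentIncome
  P6: Region <- Industry -> ParentIncome
Condition 1 (no descendant of Region in the set): holds — descendants of Region are {ParentIncome}; none are in {Industry, UnionMember, UrbanRes}.
Condition 2 (every backdoor path blocked by {Industry, UnionMember, UrbanRes}):
  P1: blocked at fork node UrbanRes ∈ conditioning set.
  P2: blocked at fork node UrbanRes ∈ conditioning set.
  P3: blocked at fork node UnionMember ∈ conditioning set.
  P4: blocked at fork node UnionMember ∈ conditioning set.
  P5: blocked at chain node Industry ∈ conditioning set.
  P6: blocked at fork node Industry ∈ conditioning set.
{Industry, UnionMember, UrbanRes} satisfies the backdoor criterion.

Yes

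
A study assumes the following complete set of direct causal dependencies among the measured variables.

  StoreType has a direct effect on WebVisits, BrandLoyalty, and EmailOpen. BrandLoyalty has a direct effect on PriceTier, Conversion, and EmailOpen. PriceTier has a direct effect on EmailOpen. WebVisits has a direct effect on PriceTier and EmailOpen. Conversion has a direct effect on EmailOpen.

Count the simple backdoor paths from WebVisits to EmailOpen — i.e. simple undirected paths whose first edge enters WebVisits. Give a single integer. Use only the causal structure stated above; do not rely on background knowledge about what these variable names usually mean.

A backdoor path from WebVisits to EmailOpen is any simple undirected path whose first edge points into WebVisits (i.e. leaves WebVisits via a parent).
Parents of WebVisits: {StoreType}.
Enumerating:
  P1: WebVisits <- StoreType -> BrandLoyalty -> PriceTier -> EmailOpen
  P2: WebVisits <- StoreType -> BrandLoyalty -> Conversion -> EmailOpen
  P3: WebVisits <- StoreType -> BrandLoyalty -> EmailOpen
  P4: WebVisits <- StoreType -> EmailOpen
That exhausts the simple backdoor paths. Count: 4.

4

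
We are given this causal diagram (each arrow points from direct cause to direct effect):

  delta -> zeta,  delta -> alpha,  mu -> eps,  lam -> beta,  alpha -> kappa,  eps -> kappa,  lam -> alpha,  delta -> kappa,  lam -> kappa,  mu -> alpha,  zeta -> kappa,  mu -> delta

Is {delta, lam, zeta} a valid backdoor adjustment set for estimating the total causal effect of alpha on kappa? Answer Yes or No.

Backdoor paths from alpha to kappa (paths whose first edge points into alpha):
  P1: alpha <- lam -> kappa
  P2: alpha <- mu -> delta -> zeta -> kappa
  P3: alpha <- mu -> delta -> kappa
  P4: alpha <- mu -> eps -> kappa
  P5: alpha <- delta <- mu -> eps -> kappa
  P6: alpha <- delta -> zeta -> kappa
  P7: alpha <- delta -> kappa
Condition 1 (no descendant of alpha in the set): holds — descendants of alpha are {kappa}; none are in {delta, lam, zeta}.
Condition 2 (every backdoor path blocked by {delta, lam, zeta}):
  P1: blocked at fork node lam ∈ conditioning set.
  P2: blocked at chain node delta ∈ conditioning set.
  P3: blocked at chain node delta ∈ conditioning set.
  P4: open — no interior node is in the conditioning set.
  P5: blocked at chain node delta ∈ conditioning set.
  P6: blocked at fork node delta ∈ conditioning set.
  P7: blocked at fork node delta ∈ conditioning set.
{delta, lam, zeta} does not satisfy the backdoor criterion.

No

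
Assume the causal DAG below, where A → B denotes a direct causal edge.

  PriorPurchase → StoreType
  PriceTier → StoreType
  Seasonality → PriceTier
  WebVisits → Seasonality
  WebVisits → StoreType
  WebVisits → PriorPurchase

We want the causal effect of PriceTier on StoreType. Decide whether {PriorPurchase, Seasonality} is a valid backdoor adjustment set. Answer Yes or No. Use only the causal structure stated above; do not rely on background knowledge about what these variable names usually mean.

Yes

Backdoor paths from PriceTier to StoreType (paths whose first edge points into PriceTier):
  P1: PriceTier <- Seasonality <- WebVisits -> PriorPurchase -> StoreType
  P2: PriceTier <- Seasonality <- WebVisits -> StoreType
Condition 1 (no descendant of PriceTier in the set): holds — descendants of PriceTier are {StoreType}; none are in {PriorPurchase, Seasonality}.
Condition 2 (every backdoor path blocked by {PriorPurchase, Seasonality}):
  P1: blocked at chain node Seasonality ∈ conditioning set.
  P2: blocked at chain node Seasonality ∈ conditioning set.
{PriorPurchase, Seasonality} satisfies the backdoor criterion.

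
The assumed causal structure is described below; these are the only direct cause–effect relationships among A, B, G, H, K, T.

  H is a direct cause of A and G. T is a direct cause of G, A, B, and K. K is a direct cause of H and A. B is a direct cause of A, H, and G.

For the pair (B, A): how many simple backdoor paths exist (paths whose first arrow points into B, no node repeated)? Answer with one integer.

A backdoor path from B to A is any simple undirected path whose first edge points into B (i.e. leaves B via a parent).
Parents of B: {T}.
Enumerating:
  P1: B <- T -> K -> H -> A
  P2: B <- T -> K -> A
  P3: B <- T -> G <- H <- K -> A
  P4: B <- T -> G <- H -> A
  P5: B <- T -> A
That exhausts the simple backdoor paths. Count: 5.

5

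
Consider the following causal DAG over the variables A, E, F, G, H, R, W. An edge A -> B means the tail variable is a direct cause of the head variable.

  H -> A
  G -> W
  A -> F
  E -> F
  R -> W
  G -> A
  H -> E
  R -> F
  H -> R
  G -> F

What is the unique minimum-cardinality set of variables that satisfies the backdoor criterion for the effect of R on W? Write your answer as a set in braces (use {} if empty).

{}

Variables eligible for adjustment (non-descendants of R, excluding R and W): {A, E, G, H}.
Backdoor paths from R to W:
  P1: R <- H -> E -> F <- G -> W
  P2: R <- H -> E -> F <- A <- G -> W
  P3: R <- H -> A <- G -> W
  P4: R <- H -> A -> F <- G -> W
Each backdoor path contains an unconditioned collider, so every path is already blocked with the empty conditioning set:
  P1: blocked at collider F (neither it nor any descendant is in the conditioning set).
  P2: blocked at collider F (neither it nor any descendant is in the conditioning set).
  P3: blocked at collider A (neither it nor any descendant is in the conditioning set).
  P4: blocked at collider F (neither it nor any descendant is in the conditioning set).
The empty set is therefore the unique smallest valid set.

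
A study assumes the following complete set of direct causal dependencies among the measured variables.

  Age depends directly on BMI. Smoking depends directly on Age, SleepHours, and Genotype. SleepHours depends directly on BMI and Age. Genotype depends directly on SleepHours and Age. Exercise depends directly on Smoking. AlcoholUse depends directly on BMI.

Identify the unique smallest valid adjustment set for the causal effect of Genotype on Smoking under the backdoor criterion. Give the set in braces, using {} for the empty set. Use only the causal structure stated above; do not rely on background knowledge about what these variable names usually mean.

{Age, SleepHours}

Variables eligible for adjustment (non-descendants of Genotype, excluding Genotype and Smoking): {Age, AlcoholUse, BMI, SleepHours}.
Backdoor paths from Genotype to Smoking:
  P1: Genotype <- Age <- BMI -> SleepHours -> Smoking
  P2: Genotype <- Age -> SleepHours -> Smoking
  P3: Genotype <- Age -> Smoking
  P4: Genotype <- SleepHours <- BMI -> Age -> Smoking
  P5: Genotype <- SleepHours <- Age -> Smoking
  P6: Genotype <- SleepHours -> Smoking
The empty set is not sufficient: P1 (Genotype <- Age <- BMI -> SleepHours -> Smoking) has no collider blocking it and no conditioned non-collider, so it is open.
Try {Age, SleepHours}:
  P1: blocked at chain node Age ∈ conditioning set.
  P2: blocked at fork node Age ∈ conditioning set.
  P3: blocked at fork node Age ∈ conditioning set.
  P4: blocked at chain node SleepHours ∈ conditioning set.
  P5: blocked at chain node SleepHours ∈ conditioning set.
  P6: blocked at fork node SleepHours ∈ conditioning set.
{Age, SleepHours} contains no descendant of Genotype and blocks every backdoor path.
Every element of {Age, SleepHours} is needed (dropping Age leaves P3 open; dropping SleepHours leaves P6 open), so no proper subset is valid.
Among all size-2 subsets of the eligible variables, only {Age, SleepHours} blocks every backdoor path, so it is the unique smallest valid adjustment set.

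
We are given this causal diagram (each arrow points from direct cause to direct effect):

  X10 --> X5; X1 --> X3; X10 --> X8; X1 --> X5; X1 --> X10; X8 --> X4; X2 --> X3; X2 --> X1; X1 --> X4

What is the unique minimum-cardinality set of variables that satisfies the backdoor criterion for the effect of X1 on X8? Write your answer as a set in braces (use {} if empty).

{}

Variables eligible for adjustment (non-descendants of X1, excluding X1 and X8): {X2}.
Backdoor paths from X1 to X8:
  (none)
With no backdoor paths the empty set already satisfies the criterion, and it is trivially minimal.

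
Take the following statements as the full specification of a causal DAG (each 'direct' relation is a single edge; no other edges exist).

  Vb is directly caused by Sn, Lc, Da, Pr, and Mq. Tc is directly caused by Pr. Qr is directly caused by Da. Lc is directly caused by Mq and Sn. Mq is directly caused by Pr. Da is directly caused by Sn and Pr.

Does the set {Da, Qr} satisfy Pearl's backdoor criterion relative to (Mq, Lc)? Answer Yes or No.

Backdoor paths from Mq to Lc (paths whose first edge points into Mq):
  P1: Mq <- Pr -> Da <- Sn -> Lc
  P2: Mq <- Pr -> Da <- Sn -> Vb <- Lc
  P3: Mq <- Pr -> Da -> Vb <- Sn -> Lc
  P4: Mq <- Pr -> Da -> Vb <- Lc
  P5: Mq <- Pr -> Vb <- Sn -> Lc
  P6: Mq <- Pr -> Vb <- Da <- Sn -> Lc
  P7: Mq <- Pr -> Vb <- Lc
Condition 1 (no descendant of Mq in the set): holds — descendants of Mq are {Lc, Vb}; none are in {Da, Qr}.
Condition 2 (every backdoor path blocked by {Da, Qr}):
  P1: open — collider(s) Da are conditioned on (or have a conditioned descendant) and no non-collider on the path is in the set.
  P2: blocked at collider Vb (neither it nor any descendant is in the conditioning set).
  P3: blocked at chain node Da ∈ conditioning set.
  P4: blocked at chain node Da ∈ conditioning set.
  P5: blocked at collider Vb (neither it nor any descendant is in the conditioning set).
  P6: blocked at collider Vb (neither it nor any descendant is in the conditioning set).
  P7: blocked at collider Vb (neither it nor any descendant is in the conditioning set).
{Da, Qr} does not satisfy the backdoor criterion.

No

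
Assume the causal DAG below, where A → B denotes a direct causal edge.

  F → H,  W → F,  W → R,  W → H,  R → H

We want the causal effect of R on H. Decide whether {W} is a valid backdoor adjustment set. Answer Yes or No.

Yes

Backdoor paths from R to H (paths whose first edge points into R):
  P1: R <- W -> F -> H
  P2: R <- W -> H
Condition 1 (no descendant of R in the set): holds — descendants of R are {H}; none are in {W}.
Condition 2 (every backdoor path blocked by {W}):
  P1: blocked at fork node W ∈ conditioning set.
  P2: blocked at fork node W ∈ conditioning set.
{W} satisfies the backdoor criterion.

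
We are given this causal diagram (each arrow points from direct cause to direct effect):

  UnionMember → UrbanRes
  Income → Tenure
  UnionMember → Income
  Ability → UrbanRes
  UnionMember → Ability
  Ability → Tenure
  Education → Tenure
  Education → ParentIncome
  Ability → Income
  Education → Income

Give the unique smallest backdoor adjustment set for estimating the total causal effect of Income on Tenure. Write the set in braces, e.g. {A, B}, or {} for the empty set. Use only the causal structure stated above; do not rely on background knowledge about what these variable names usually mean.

{Ability, Education}

Variables eligible for adjustment (non-descendants of Income, excluding Income and Tenure): {Ability, Education, ParentIncome, UnionMember, UrbanRes}.
Backdoor paths from Income to Tenure:
  P1: Income <- Education -> Tenure
  P2: Income <- UnionMember -> Ability -> Tenure
  P3: Income <- UnionMember -> UrbanRes <- Ability -> Tenure
  P4: Income <- Ability -> Tenure
The empty set is not sufficient: P1 (Income <- Education -> Tenure) has no collider blocking it and no conditioned non-collider, so it is open.
Try {Ability, Education}:
  P1: blocked at fork node Education ∈ conditioning set.
  P2: blocked at chain node Ability ∈ conditioning set.
  P3: blocked at collider UrbanRes (neither it nor any descendant is in the conditioning set).
  P4: blocked at fork node Ability ∈ conditioning set.
{Ability, Education} contains no descendant of Income and blocks every backdoor path.
Every element of {Ability, Education} is needed (dropping Ability leaves P2 open; dropping Education leaves P1 open), so no proper subset is valid.
Among all size-2 subsets of the eligible variables, only {Ability, Education} blocks every backdoor path, so it is the unique smallest valid adjustment set.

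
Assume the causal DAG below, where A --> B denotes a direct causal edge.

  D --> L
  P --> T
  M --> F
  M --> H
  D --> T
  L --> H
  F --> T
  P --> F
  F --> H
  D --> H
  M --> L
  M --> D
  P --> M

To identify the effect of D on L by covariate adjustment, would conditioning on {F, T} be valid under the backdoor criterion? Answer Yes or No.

No

Backdoor paths from D to L (paths whose first edge points into D):
  P1: D <- M <- P -> F -> H <- L
  P2: D <- M <- P -> T <- F -> H <- L
  P3: D <- M -> F -> H <- L
  P4: D <- M -> L
  P5: D <- M -> H <- L
Condition 1 (no descendant of D in the set): FAILS — T is a descendant of D.
Condition 2 (every backdoor path blocked by {F, T}):
  P1: blocked at chain node F ∈ conditioning set.
  P2: blocked at fork node F ∈ conditioning set.
  P3: blocked at chain node F ∈ conditioning set.
  P4: open — no interior node is in the conditioning set.
  P5: blocked at collider H (neither it nor any descendant is in the conditioning set).
{F, T} does not satisfy the backdoor criterion.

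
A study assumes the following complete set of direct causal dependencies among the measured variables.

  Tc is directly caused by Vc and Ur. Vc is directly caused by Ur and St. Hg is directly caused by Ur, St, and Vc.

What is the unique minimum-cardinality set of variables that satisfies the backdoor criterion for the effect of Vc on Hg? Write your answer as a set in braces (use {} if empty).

{St, Ur}

Variables eligible for adjustment (non-descendants of Vc, excluding Vc and Hg): {St, Ur}.
Backdoor paths from Vc to Hg:
  P1: Vc <- Ur -> Hg
  P2: Vc <- St -> Hg
The empty set is not sufficient: P1 (Vc <- Ur -> Hg) has no collider blocking it and no conditioned non-collider, so it is open.
Try {St, Ur}:
  P1: blocked at fork node Ur ∈ conditioning set.
  P2: blocked at fork node St ∈ conditioning set.
{St, Ur} contains no descendant of Vc and blocks every backdoor path.
Every element of {St, Ur} is needed (dropping St leaves P2 open; dropping Ur leaves P1 open), so no proper subset is valid.
Among all size-2 subsets of the eligible variables, only {St, Ur} blocks every backdoor path, so it is the unique smallest valid adjustment set.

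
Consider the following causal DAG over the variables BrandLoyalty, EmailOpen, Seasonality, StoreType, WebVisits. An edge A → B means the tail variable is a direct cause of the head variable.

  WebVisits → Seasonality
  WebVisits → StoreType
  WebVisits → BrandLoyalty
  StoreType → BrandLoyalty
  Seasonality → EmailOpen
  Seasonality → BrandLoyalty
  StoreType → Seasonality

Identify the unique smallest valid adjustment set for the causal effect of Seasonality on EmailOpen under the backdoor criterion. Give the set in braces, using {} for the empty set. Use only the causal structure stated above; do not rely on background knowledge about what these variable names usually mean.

{}

Variables eligible for adjustment (non-descendants of Seasonality, excluding Seasonality and EmailOpen): {StoreType, WebVisits}.
Backdoor paths from Seasonality to EmailOpen:
  (none)
With no backdoor paths the empty set already satisfies the criterion, and it is trivially minimal.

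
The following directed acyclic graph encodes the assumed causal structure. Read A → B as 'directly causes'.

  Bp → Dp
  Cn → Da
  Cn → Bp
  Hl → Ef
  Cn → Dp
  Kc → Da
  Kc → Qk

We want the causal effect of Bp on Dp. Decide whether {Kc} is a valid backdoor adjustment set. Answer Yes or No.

No

Backdoor paths from Bp to Dp (paths whose first edge points into Bp):
  P1: Bp <- Cn -> Dp
Condition 1 (no descendant of Bp in the set): holds — descendants of Bp are {Dp}; none are in {Kc}.
Condition 2 (every backdoor path blocked by {Kc}):
  P1: open — no interior node is in the conditioning set.
{Kc} does not satisfy the backdoor criterion.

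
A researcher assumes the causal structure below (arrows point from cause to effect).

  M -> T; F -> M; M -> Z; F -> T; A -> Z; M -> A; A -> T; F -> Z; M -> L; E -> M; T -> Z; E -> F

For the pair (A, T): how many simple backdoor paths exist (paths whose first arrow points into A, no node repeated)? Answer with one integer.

7

A backdoor path from A to T is any simple undirected path whose first edge points into A (i.e. leaves A via a parent).
Parents of A: {M}.
Enumerating:
  P1: A <- M <- E -> F -> T
  P2: A <- M <- E -> F -> Z <- T
  P3: A <- M <- F -> T
  P4: A <- M <- F -> Z <- T
  P5: A <- M -> T
  P6: A <- M -> Z <- F -> T
  P7: A <- M -> Z <- T
That exhausts the simple backdoor paths. Count: 7.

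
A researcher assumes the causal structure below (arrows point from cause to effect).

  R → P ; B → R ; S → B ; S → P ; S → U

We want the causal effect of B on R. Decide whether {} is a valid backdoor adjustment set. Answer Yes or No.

Backdoor paths from B to R (paths whose first edge points into B):
  P1: B <- S -> P <- R
Condition 1 (no descendant of B in the set): holds — descendants of B are {P, R}; none are in {}.
Condition 2 (every backdoor path blocked by {}):
  P1: blocked at collider P (neither it nor any descendant is in the conditioning set).
{} satisfies the backdoor criterion.

Yes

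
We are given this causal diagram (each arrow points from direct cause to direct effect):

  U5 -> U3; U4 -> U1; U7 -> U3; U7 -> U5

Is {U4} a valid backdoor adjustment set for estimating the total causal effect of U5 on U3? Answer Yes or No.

No

Backdoor paths from U5 to U3 (paths whose first edge points into U5):
  P1: U5 <- U7 -> U3
Condition 1 (no descendant of U5 in the set): holds — descendants of U5 are {U3}; none are in {U4}.
Condition 2 (every backdoor path blocked by {U4}):
  P1: open — no interior node is in the conditioning set.
{U4} does not satisfy the backdoor criterion.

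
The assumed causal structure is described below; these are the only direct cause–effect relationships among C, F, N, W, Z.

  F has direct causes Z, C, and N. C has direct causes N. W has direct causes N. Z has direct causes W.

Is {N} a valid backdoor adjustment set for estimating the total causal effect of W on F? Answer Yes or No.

Backdoor paths from W to F (paths whose first edge points into W):
  P1: W <- N -> C -> F
  P2: W <- N -> F
Condition 1 (no descendant of W in the set): holds — descendants of W are {F, Z}; none are in {N}.
Condition 2 (every backdoor path blocked by {N}):
  P1: blocked at fork node N ∈ conditioning set.
  P2: blocked at fork node N ∈ conditioning set.
{N} satisfies the backdoor criterion.

Yes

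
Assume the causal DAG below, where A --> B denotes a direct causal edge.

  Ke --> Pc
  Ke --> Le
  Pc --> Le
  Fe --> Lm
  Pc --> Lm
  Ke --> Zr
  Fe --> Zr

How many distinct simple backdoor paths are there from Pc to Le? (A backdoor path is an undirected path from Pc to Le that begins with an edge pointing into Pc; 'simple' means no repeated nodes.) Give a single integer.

A backdoor path from Pc to Le is any simple undirected path whose first edge points into Pc (i.e. leaves Pc via a parent).
Parents of Pc: {Ke}.
Enumerating:
  P1: Pc <- Ke -> Le
That exhausts the simple backdoor paths. Count: 1.

1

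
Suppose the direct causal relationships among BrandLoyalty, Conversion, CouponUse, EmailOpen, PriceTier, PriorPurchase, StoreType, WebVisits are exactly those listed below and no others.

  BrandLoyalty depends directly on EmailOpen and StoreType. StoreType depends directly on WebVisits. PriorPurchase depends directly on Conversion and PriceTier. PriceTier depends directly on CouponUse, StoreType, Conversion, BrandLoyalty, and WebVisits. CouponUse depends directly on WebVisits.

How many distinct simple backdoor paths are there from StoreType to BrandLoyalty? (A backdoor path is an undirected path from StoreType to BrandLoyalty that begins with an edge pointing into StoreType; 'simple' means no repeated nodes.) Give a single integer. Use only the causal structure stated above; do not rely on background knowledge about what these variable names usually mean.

A backdoor path from StoreType to BrandLoyalty is any simple undirected path whose first edge points into StoreType (i.e. leaves StoreType via a parent).
Parents of StoreType: {WebVisits}.
Enumerating:
  P1: StoreType <- WebVisits -> CouponUse -> PriceTier <- BrandLoyalty
  P2: StoreType <- WebVisits -> PriceTier <- BrandLoyalty
That exhausts the simple backdoor paths. Count: 2.

2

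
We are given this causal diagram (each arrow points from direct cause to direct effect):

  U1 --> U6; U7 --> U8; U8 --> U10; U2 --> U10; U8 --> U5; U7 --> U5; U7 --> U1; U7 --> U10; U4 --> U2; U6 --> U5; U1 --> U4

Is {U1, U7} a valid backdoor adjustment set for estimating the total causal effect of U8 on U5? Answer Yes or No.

Yes

Backdoor paths from U8 to U5 (paths whose first edge points into U8):
  P1: U8 <- U7 -> U1 -> U6 -> U5
  P2: U8 <- U7 -> U10 <- U2 <- U4 <- U1 -> U6 -> U5
  P3: U8 <- U7 -> U5
Condition 1 (no descendant of U8 in the set): holds — descendants of U8 are {U10, U5}; none are in {U1, U7}.
Condition 2 (every backdoor path blocked by {U1, U7}):
  P1: blocked at fork node U7 ∈ conditioning set.
  P2: blocked at fork node U7 ∈ conditioning set.
  P3: blocked at fork node U7 ∈ conditioning set.
{U1, U7} satisfies the backdoor criterion.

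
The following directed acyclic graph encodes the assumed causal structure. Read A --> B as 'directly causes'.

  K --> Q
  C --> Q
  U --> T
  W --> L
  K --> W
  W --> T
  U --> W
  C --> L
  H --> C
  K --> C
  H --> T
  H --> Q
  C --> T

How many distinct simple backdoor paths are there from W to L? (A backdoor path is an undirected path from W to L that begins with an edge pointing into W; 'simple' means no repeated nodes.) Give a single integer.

A backdoor path from W to L is any simple undirected path whose first edge points into W (i.e. leaves W via a parent).
Parents of W: {K, U}.
Enumerating:
  P1: W <- U -> T <- H -> C -> L
  P2: W <- U -> T <- H -> Q <- K -> C -> L
  P3: W <- U -> T <- H -> Q <- C -> L
  P4: W <- U -> T <- C -> L
  P5: W <- K -> C -> L
  P6: W <- K -> Q <- H -> C -> L
  P7: W <- K -> Q <- H -> T <- C -> L
  P8: W <- K -> Q <- C -> L
That exhausts the simple backdoor paths. Count: 8.

8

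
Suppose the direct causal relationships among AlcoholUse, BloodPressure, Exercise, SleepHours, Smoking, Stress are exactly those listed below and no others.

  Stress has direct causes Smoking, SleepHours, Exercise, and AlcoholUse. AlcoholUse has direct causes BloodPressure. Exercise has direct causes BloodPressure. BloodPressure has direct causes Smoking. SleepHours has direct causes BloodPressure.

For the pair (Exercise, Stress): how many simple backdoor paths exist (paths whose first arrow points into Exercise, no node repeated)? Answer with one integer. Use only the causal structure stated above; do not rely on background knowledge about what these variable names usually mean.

3

A backdoor path from Exercise to Stress is any simple undirected path whose first edge points into Exercise (i.e. leaves Exercise via a parent).
Parents of Exercise: {BloodPressure}.
Enumerating:
  P1: Exercise <- BloodPressure <- Smoking -> Stress
  P2: Exercise <- BloodPressure -> SleepHours -> Stress
  P3: Exercise <- BloodPressure -> AlcoholUse -> Stress
That exhausts the simple backdoor paths. Count: 3.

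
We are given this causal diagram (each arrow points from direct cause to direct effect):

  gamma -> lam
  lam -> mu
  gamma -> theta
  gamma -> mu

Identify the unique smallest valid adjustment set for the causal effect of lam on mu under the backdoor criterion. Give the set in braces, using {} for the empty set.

{gamma}

Variables eligible for adjustment (non-descendants of lam, excluding lam and mu): {gamma, theta}.
Backdoor paths from lam to mu:
  P1: lam <- gamma -> mu
The empty set is not sufficient: P1 (lam <- gamma -> mu) has no collider blocking it and no conditioned non-collider, so it is open.
Try {gamma}:
  P1: blocked at fork node gamma ∈ conditioning set.
{gamma} contains no descendant of lam and blocks every backdoor path.
No other singleton works — e.g. {theta} leaves P1 open — so {gamma} is the unique smallest valid adjustment set.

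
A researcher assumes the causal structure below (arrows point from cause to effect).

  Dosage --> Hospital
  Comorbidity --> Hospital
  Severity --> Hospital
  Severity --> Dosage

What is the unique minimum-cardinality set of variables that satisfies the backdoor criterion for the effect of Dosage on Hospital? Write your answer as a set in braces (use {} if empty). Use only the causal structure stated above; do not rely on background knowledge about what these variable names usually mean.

{Severity}

Variables eligible for adjustment (non-descendants of Dosage, excluding Dosage and Hospital): {Comorbidity, Severity}.
Backdoor paths from Dosage to Hospital:
  P1: Dosage <- Severity -> Hospital
The empty set is not sufficient: P1 (Dosage <- Severity -> Hospital) has no collider blocking it and no conditioned non-collider, so it is open.
Try {Severity}:
  P1: blocked at fork node Severity ∈ conditioning set.
{Severity} contains no descendant of Dosage and blocks every backdoor path.
No other singleton works — e.g. {Comorbidity} leaves P1 open — so {Severity} is the unique smallest valid adjustment set.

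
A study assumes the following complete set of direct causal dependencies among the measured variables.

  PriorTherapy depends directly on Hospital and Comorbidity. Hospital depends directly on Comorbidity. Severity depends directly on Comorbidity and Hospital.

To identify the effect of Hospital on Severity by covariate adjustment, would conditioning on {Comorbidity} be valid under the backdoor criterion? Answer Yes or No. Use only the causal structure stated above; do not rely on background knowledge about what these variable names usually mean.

Backdoor paths from Hospital to Severity (paths whose first edge points into Hospital):
  P1: Hospital <- Comorbidity -> Severity
Condition 1 (no descendant of Hospital in the set): holds — descendants of Hospital are {PriorTherapy, Severity}; none are in {Comorbidity}.
Condition 2 (every backdoor path blocked by {Comorbidity}):
  P1: blocked at fork node Comorbidity ∈ conditioning set.
{Comorbidity} satisfies the backdoor criterion.

Yes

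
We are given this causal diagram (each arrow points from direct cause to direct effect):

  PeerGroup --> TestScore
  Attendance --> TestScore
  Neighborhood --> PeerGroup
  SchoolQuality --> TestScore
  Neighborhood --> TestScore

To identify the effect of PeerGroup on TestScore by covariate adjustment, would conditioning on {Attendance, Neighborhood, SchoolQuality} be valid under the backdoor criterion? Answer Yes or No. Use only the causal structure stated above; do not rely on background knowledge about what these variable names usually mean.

Backdoor paths from PeerGroup to TestScore (paths whose first edge points into PeerGroup):
  P1: PeerGroup <- Neighborhood -> TestScore
Condition 1 (no descendant of PeerGroup in the set): holds — descendants of PeerGroup are {TestScore}; none are in {Attendance, Neighborhood, SchoolQuality}.
Condition 2 (every backdoor path blocked by {Attendance, Neighborhood, SchoolQuality}):
  P1: blocked at fork node Neighborhood ∈ conditioning set.
{Attendance, Neighborhood, SchoolQuality} satisfies the backdoor criterion.

Yes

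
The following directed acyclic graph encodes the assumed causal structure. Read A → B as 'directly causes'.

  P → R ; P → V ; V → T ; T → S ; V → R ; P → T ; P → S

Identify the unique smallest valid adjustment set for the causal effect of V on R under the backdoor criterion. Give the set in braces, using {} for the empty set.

Variables eligible for adjustment (non-descendants of V, excluding V and R): {P}.
Backdoor paths from V to R:
  P1: V <- P -> R
The empty set is not sufficient: P1 (V <- P -> R) has no collider blocking it and no conditioned non-collider, so it is open.
Try {P}:
  P1: blocked at fork node P ∈ conditioning set.
{P} contains no descendant of V and blocks every backdoor path.
{P} is the unique smallest valid adjustment set.

{P}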